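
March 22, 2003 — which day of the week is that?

Saturday

Doomsday rule: the anchor day for the 2000s is Tuesday. For year 03: 3÷12 = 0 r 3, and 3÷4 = 0, so 0+3+0 = 3.
Tuesday + 3 ≡ Friday — that's 2003's doomsday.
In March the doomsday date is Mar 14.
Mar 22 is 8 days after Mar 14; 8 mod 7 = 1, so Friday + 1 = Saturday.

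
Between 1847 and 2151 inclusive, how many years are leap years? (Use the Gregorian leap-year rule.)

74

Multiples of 4 in [1847,2151]: 76.
Of those, multiples of 100: 3 (not leap unless ÷400).
Multiples of 400: 1.
Leap years = 76 − 3 + 1 = 74.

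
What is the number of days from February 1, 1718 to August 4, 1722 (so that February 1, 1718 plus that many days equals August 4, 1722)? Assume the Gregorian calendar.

1645

Feb 1, 1718 → Feb 1, 1719: 365 days.
Feb 1, 1719 → Feb 1, 1720: 365 days.
Feb 1, 1720 → Feb 1, 1721: 366 days (Feb 29, 1720 is in that span).
Feb 1, 1721 → Feb 1, 1722: 365 days.
Feb 1, 1722 → Mar 1, 1722: 28 days (February has 28).
Mar 1, 1722 → Apr 1, 1722: 31 days (March has 31).
Apr 1, 1722 → May 1, 1722: 30 days (April has 30).
May 1, 1722 → Jun 1, 1722: 31 days (May has 31).
Jun 1, 1722 → Jul 1, 1722: 30 days (June has 30).
Jul 1, 1722 → Aug 1, 1722: 31 days (July has 31).
Aug 1, 1722 → Aug 4, 1722: 3 days.
Total: 1645 days.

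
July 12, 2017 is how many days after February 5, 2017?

Feb 5, 2017 → Mar 5, 2017: 28 days (February has 28).
Mar 5, 2017 → Apr 5, 2017: 31 days (March has 31).
Apr 5, 2017 → May 5, 2017: 30 days (April has 30).
May 5, 2017 → Jun 5, 2017: 31 days (May has 31).
Jun 5, 2017 → Jul 5, 2017: 30 days (June has 30).
Jul 5, 2017 → Jul 12, 2017: 7 days.
Total: 157 days.

157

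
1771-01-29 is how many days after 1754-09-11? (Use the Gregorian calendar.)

5984

Sep 11, 1754 → Sep 11, 1755: 365 days.
Sep 11, 1755 → Sep 11, 1756: 366 days (Feb 29, 1756 is in that span).
Sep 11, 1756 → Sep 11, 1757: 365 days.
Sep 11, 1757 → Sep 11, 1758: 365 days.
Sep 11, 1758 → Sep 11, 1759: 365 days.
Sep 11, 1759 → Sep 11, 1760: 366 days (Feb 29, 1760 is in that span).
Sep 11, 1760 → Sep 11, 1761: 365 days.
Sep 11, 1761 → Sep 11, 1762: 365 days.
Sep 11, 1762 → Sep 11, 1763: 365 days.
Sep 11, 1763 → Sep 11, 1764: 366 days (Feb 29, 1764 is in that span).
Sep 11, 1764 → Sep 11, 1765: 365 days.
Sep 11, 1765 → Sep 11, 1766: 365 days.
Sep 11, 1766 → Sep 11, 1767: 365 days.
Sep 11, 1767 → Sep 11, 1768: 366 days (Feb 29, 1768 is in that span).
Sep 11, 1768 → Sep 11, 1769: 365 days.
Sep 11, 1769 → Sep 11, 1770: 365 days.
Sep 11, 1770 → Oct 11, 1770: 30 days (September has 30).
Oct 11, 1770 → Nov 11, 1770: 31 days (October has 31).
Nov 11, 1770 → Dec 11, 1770: 30 days (November has 30).
Dec 11, 1770 → Jan 11, 1771: 31 days (December has 31).
Jan 11, 1771 → Jan 29, 1771: 18 days.
Total: 5984 days.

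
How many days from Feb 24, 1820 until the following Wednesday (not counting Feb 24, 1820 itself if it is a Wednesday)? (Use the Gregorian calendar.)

6

Feb 24, 1820 is a Thursday.
From Thursday to the next Wednesday is 6 days.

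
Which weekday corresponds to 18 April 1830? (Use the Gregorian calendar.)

Sunday

Doomsday rule: the anchor day for the 1800s is Friday. For year 30: 30÷12 = 2 r 6, and 6÷4 = 1, so 2+6+1 = 9.
Friday + 9 ≡ Sunday — that's 1830's doomsday.
In April the doomsday date is Apr 4.
Apr 18 is 14 days after Apr 4; 14 mod 7 = 0, so Sunday + 0 = Sunday.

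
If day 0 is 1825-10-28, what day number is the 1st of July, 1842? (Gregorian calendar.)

6090

Oct 28, 1825 → Oct 28, 1826: 365 days.
Oct 28, 1826 → Oct 28, 1827: 365 days.
Oct 28, 1827 → Oct 28, 1828: 366 days (Feb 29, 1828 is in that span).
Oct 28, 1828 → Oct 28, 1829: 365 days.
Oct 28, 1829 → Oct 28, 1830: 365 days.
Oct 28, 1830 → Oct 28, 1831: 365 days.
Oct 28, 1831 → Oct 28, 1832: 366 days (Feb 29, 1832 is in that span).
Oct 28, 1832 → Oct 28, 1833: 365 days.
Oct 28, 1833 → Oct 28, 1834: 365 days.
Oct 28, 1834 → Oct 28, 1835: 365 days.
Oct 28, 1835 → Oct 28, 1836: 366 days (Feb 29, 1836 is in that span).
Oct 28, 1836 → Oct 28, 1837: 365 days.
Oct 28, 1837 → Oct 28, 1838: 365 days.
Oct 28, 1838 → Oct 28, 1839: 365 days.
Oct 28, 1839 → Oct 28, 1840: 366 days (Feb 29, 1840 is in that span).
Oct 28, 1840 → Oct 28, 1841: 365 days.
Oct 28, 1841 → Nov 28, 1841: 31 days (October has 31).
Nov 28, 1841 → Dec 28, 1841: 30 days (November has 30).
Dec 28, 1841 → Jan 28, 1842: 31 days (December has 31).
Jan 28, 1842 → Feb 28, 1842: 31 days (January has 31).
Feb 28, 1842 → Mar 28, 1842: 28 days (February has 28).
Mar 28, 1842 → Apr 28, 1842: 31 days (March has 31).
Apr 28, 1842 → May 28, 1842: 30 days (April has 30).
May 28, 1842 → Jun 28, 1842: 31 days (May has 31).
Jun 28, 1842 → Jul 1, 1842: 3 days.
Total: 6090 days.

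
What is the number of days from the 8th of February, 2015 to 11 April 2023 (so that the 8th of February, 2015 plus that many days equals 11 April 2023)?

Feb 8, 2015 → Feb 8, 2016: 365 days.
Feb 8, 2016 → Feb 8, 2017: 366 days (Feb 29, 2016 is in that span).
Feb 8, 2017 → Feb 8, 2018: 365 days.
Feb 8, 2018 → Feb 8, 2019: 365 days.
Feb 8, 2019 → Feb 8, 2020: 365 days.
Feb 8, 2020 → Feb 8, 2021: 366 days (Feb 29, 2020 is in that span).
Feb 8, 2021 → Feb 8, 2022: 365 days.
Feb 8, 2022 → Feb 8, 2023: 365 days.
Feb 8, 2023 → Mar 8, 2023: 28 days (February has 28).
Mar 8, 2023 → Apr 8, 2023: 31 days (March has 31).
Apr 8, 2023 → Apr 11, 2023: 3 days.
Total: 2984 days.

2984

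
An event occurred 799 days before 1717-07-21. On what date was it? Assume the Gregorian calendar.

May 14, 1715

−365 (one year) → Jul 21, 1716 (434 left).
−366 (one year; includes Feb 29, 1716) → Jul 21, 1715 (68 left).
−21 → Jun 30, 1715 (end of Jun, 30 days; 47 left).
−30 → May 31, 1715 (end of May, 31 days; 17 left).
−17 → May 14, 1715.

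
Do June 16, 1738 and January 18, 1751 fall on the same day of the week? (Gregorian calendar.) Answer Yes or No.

Yes

From Jun 16, 1738 to Jan 18, 1751 is 4599 days.
4599 mod 7 = 0, so they are the same weekday.
(Jun 16, 1738 is a Monday; Jan 18, 1751 is a Monday.)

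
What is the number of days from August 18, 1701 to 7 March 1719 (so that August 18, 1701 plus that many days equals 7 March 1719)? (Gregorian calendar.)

Aug 18, 1701 → Aug 18, 1702: 365 days.
Aug 18, 1702 → Aug 18, 1703: 365 days.
Aug 18, 1703 → Aug 18, 1704: 366 days (Feb 29, 1704 is in that span).
Aug 18, 1704 → Aug 18, 1705: 365 days.
Aug 18, 1705 → Aug 18, 1706: 365 days.
Aug 18, 1706 → Aug 18, 1707: 365 days.
Aug 18, 1707 → Aug 18, 1708: 366 days (Feb 29, 1708 is in that span).
Aug 18, 1708 → Aug 18, 1709: 365 days.
Aug 18, 1709 → Aug 18, 1710: 365 days.
Aug 18, 1710 → Aug 18, 1711: 365 days.
Aug 18, 1711 → Aug 18, 1712: 366 days (Feb 29, 1712 is in that span).
Aug 18, 1712 → Aug 18, 1713: 365 days.
Aug 18, 1713 → Aug 18, 1714: 365 days.
Aug 18, 1714 → Aug 18, 1715: 365 days.
Aug 18, 1715 → Aug 18, 1716: 366 days (Feb 29, 1716 is in that span).
Aug 18, 1716 → Aug 18, 1717: 365 days.
Aug 18, 1717 → Aug 18, 1718: 365 days.
Aug 18, 1718 → Sep 18, 1718: 31 days (August has 31).
Sep 18, 1718 → Oct 18, 1718: 30 days (September has 30).
Oct 18, 1718 → Nov 18, 1718: 31 days (October has 31).
Nov 18, 1718 → Dec 18, 1718: 30 days (November has 30).
Dec 18, 1718 → Jan 18, 1719: 31 days (December has 31).
Jan 18, 1719 → Feb 18, 1719: 31 days (January has 31).
Feb 18, 1719 → Mar 7, 1719: 17 days.
Total: 6410 days.

6410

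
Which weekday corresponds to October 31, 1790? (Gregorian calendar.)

Doomsday rule: the anchor day for the 1700s is Sunday. For year 90: 90÷12 = 7 r 6, and 6÷4 = 1, so 7+6+1 = 14.
Sunday + 14 ≡ Sunday — that's 1790's doomsday.
In October the doomsday date is Oct 10.
Oct 31 is 21 days after Oct 10; 21 mod 7 = 0, so Sunday + 0 = Sunday.

Sunday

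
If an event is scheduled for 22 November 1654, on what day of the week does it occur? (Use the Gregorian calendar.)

Doomsday rule: the anchor day for the 1600s is Tuesday. For year 54: 54÷12 = 4 r 6, and 6÷4 = 1, so 4+6+1 = 11.
Tuesday + 11 ≡ Saturday — that's 1654's doomsday.
In November the doomsday date is Nov 7.
Nov 22 is 15 days after Nov 7; 15 mod 7 = 1, so Saturday + 1 = Sunday.

Sunday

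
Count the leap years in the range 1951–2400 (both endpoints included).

Multiples of 4 in [1951,2400]: 113.
Of those, multiples of 100: 5 (not leap unless ÷400).
Multiples of 400: 2.
Leap years = 113 − 5 + 2 = 110.

110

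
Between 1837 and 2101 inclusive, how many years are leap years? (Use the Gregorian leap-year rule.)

64

Multiples of 4 in [1837,2101]: 66.
Of those, multiples of 100: 3 (not leap unless ÷400).
Multiples of 400: 1.
Leap years = 66 − 3 + 1 = 64.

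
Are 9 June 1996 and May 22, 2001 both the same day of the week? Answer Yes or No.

No

From Jun 9, 1996 to May 22, 2001 is 1808 days.
1808 mod 7 = 2, so they are different weekdays.
(Jun 9, 1996 is a Sunday; May 22, 2001 is a Tuesday.)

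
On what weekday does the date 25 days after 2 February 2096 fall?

First find the weekday of Feb 2, 2096. Doomsday rule: the anchor day for the 2000s is Tuesday. For year 96: 96÷12 = 8 r 0, and 0÷4 = 0, so 8+0+0 = 8.
Tuesday + 8 ≡ Wednesday — that's 2096's doomsday.
In February the doomsday date is Feb 29 (2096 is a leap year (divisible by 4)).
Feb 2 is 27 days before Feb 29; 27 mod 7 = 6, so Wednesday − 6 = Thursday.
25 mod 7 = 4, so 25 days after a Thursday is Thursday + 4 = Monday.

Monday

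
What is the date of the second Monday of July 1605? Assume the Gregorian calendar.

July 11, 1605

July 1, 1605 is a Friday.
The first Monday is therefore July 4 (3 days later).
The second Monday is 4 + 1×7 = July 11.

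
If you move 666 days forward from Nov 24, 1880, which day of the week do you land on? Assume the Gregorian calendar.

First find the weekday of Nov 24, 1880. Doomsday rule: the anchor day for the 1800s is Friday. For year 80: 80÷12 = 6 r 8, and 8÷4 = 2, so 6+8+2 = 16.
Friday + 16 ≡ Sunday — that's 1880's doomsday.
In November the doomsday date is Nov 7.
Nov 24 is 17 days after Nov 7; 17 mod 7 = 3, so Sunday + 3 = Wednesday.
666 mod 7 = 1, so 666 days after a Wednesday is Wednesday + 1 = Thursday.

Thursday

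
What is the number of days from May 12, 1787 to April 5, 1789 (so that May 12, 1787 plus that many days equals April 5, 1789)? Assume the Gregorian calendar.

May 12, 1787 → May 12, 1788: 366 days (Feb 29, 1788 is in that span).
May 12, 1788 → Jun 12, 1788: 31 days (May has 31).
Jun 12, 1788 → Jul 12, 1788: 30 days (June has 30).
Jul 12, 1788 → Aug 12, 1788: 31 days (July has 31).
Aug 12, 1788 → Sep 12, 1788: 31 days (August has 31).
Sep 12, 1788 → Oct 12, 1788: 30 days (September has 30).
Oct 12, 1788 → Nov 12, 1788: 31 days (October has 31).
Nov 12, 1788 → Dec 12, 1788: 30 days (November has 30).
Dec 12, 1788 → Jan 12, 1789: 31 days (December has 31).
Jan 12, 1789 → Feb 12, 1789: 31 days (January has 31).
Feb 12, 1789 → Mar 12, 1789: 28 days (February has 28).
Mar 12, 1789 → Apr 5, 1789: 24 days.
Total: 694 days.

694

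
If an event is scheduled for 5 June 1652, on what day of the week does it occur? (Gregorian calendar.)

Wednesday

Doomsday rule: the anchor day for the 1600s is Tuesday. For year 52: 52÷12 = 4 r 4, and 4÷4 = 1, so 4+4+1 = 9.
Tuesday + 9 ≡ Thursday — that's 1652's doomsday.
In June the doomsday date is Jun 6.
Jun 5 is 1 day before Jun 6; 1 mod 7 = 1, so Thursday − 1 = Wednesday.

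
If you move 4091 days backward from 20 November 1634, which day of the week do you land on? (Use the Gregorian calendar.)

Friday

First find the weekday of Nov 20, 1634. Doomsday rule: the anchor day for the 1600s is Tuesday. For year 34: 34÷12 = 2 r 10, and 10÷4 = 2, so 2+10+2 = 14.
Tuesday + 14 ≡ Tuesday — that's 1634's doomsday.
In November the doomsday date is Nov 7.
Nov 20 is 13 days after Nov 7; 13 mod 7 = 6, so Tuesday + 6 = Monday.
4091 mod 7 = 3, so 4091 days before a Monday is Monday − 3 = Friday.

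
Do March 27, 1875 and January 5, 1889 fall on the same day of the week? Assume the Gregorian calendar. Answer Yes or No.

Yes

From Mar 27, 1875 to Jan 5, 1889 is 5033 days.
5033 mod 7 = 0, so they are the same weekday.
(Mar 27, 1875 is a Saturday; Jan 5, 1889 is a Saturday.)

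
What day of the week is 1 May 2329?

Doomsday rule: the anchor day for the 2300s is Wednesday. For year 29: 29÷12 = 2 r 5, and 5÷4 = 1, so 2+5+1 = 8.
Wednesday + 8 ≡ Thursday — that's 2329's doomsday.
In May the doomsday date is May 9.
May 1 is 8 days before May 9; 8 mod 7 = 1, so Thursday − 1 = Wednesday.

Wednesday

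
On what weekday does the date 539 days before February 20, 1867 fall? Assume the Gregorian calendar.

Wednesday

Feb 20, 1867 is a Wednesday.
539 mod 7 = 0, so 539 days before a Wednesday is Wednesday − 0 = Wednesday.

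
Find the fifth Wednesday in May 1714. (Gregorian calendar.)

May 1, 1714 is a Tuesday.
The first Wednesday is therefore May 2 (1 days later).
The fifth Wednesday is 2 + 4×7 = May 30.

May 30, 1714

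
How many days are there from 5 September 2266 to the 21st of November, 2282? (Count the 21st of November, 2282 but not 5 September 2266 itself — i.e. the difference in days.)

5921

Sep 5, 2266 → Sep 5, 2267: 365 days.
Sep 5, 2267 → Sep 5, 2268: 366 days (Feb 29, 2268 is in that span).
Sep 5, 2268 → Sep 5, 2269: 365 days.
Sep 5, 2269 → Sep 5, 2270: 365 days.
Sep 5, 2270 → Sep 5, 2271: 365 days.
Sep 5, 2271 → Sep 5, 2272: 366 days (Feb 29, 2272 is in that span).
Sep 5, 2272 → Sep 5, 2273: 365 days.
Sep 5, 2273 → Sep 5, 2274: 365 days.
Sep 5, 2274 → Sep 5, 2275: 365 days.
Sep 5, 2275 → Sep 5, 2276: 366 days (Feb 29, 2276 is in that span).
Sep 5, 2276 → Sep 5, 2277: 365 days.
Sep 5, 2277 → Sep 5, 2278: 365 days.
Sep 5, 2278 → Sep 5, 2279: 365 days.
Sep 5, 2279 → Sep 5, 2280: 366 days (Feb 29, 2280 is in that span).
Sep 5, 2280 → Sep 5, 2281: 365 days.
Sep 5, 2281 → Sep 5, 2282: 365 days.
Sep 5, 2282 → Oct 5, 2282: 30 days (September has 30).
Oct 5, 2282 → Nov 5, 2282: 31 days (October has 31).
Nov 5, 2282 → Nov 21, 2282: 16 days.
Total: 5921 days.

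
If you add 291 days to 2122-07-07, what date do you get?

April 24, 2123

Jul has 31 days: +25 → Aug 1, 2122 (266 left).
Aug has 31 days: +31 → Sep 1, 2122 (235 left).
Sep has 30 days: +30 → Oct 1, 2122 (205 left).
Oct has 31 days: +31 → Nov 1, 2122 (174 left).
Nov has 30 days: +30 → Dec 1, 2122 (144 left).
Dec has 31 days: +31 → Jan 1, 2123 (113 left).
Jan has 31 days: +31 → Feb 1, 2123 (82 left).
Feb has 28 days: +28 → Mar 1, 2123 (54 left).
Mar has 31 days: +31 → Apr 1, 2123 (23 left).
+23 → Apr 24, 2123.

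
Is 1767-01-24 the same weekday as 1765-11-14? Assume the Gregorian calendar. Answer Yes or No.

From Nov 14, 1765 to Jan 24, 1767 is 436 days.
436 mod 7 = 2, so they are different weekdays.
(Nov 14, 1765 is a Thursday; Jan 24, 1767 is a Saturday.)

No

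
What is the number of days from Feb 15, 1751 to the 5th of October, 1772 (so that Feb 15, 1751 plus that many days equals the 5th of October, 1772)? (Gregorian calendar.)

7903

Feb 15, 1751 → Feb 15, 1752: 365 days.
Feb 15, 1752 → Feb 15, 1753: 366 days (Feb 29, 1752 is in that span).
Feb 15, 1753 → Feb 15, 1754: 365 days.
Feb 15, 1754 → Feb 15, 1755: 365 days.
Feb 15, 1755 → Feb 15, 1756: 365 days.
Feb 15, 1756 → Feb 15, 1757: 366 days (Feb 29, 1756 is in that span).
Feb 15, 1757 → Feb 15, 1758: 365 days.
Feb 15, 1758 → Feb 15, 1759: 365 days.
Feb 15, 1759 → Feb 15, 1760: 365 days.
Feb 15, 1760 → Feb 15, 1761: 366 days (Feb 29, 1760 is in that span).
Feb 15, 1761 → Feb 15, 1762: 365 days.
Feb 15, 1762 → Feb 15, 1763: 365 days.
Feb 15, 1763 → Feb 15, 1764: 365 days.
Feb 15, 1764 → Feb 15, 1765: 366 days (Feb 29, 1764 is in that span).
Feb 15, 1765 → Feb 15, 1766: 365 days.
Feb 15, 1766 → Feb 15, 1767: 365 days.
Feb 15, 1767 → Feb 15, 1768: 365 days.
Feb 15, 1768 → Feb 15, 1769: 366 days (Feb 29, 1768 is in that span).
Feb 15, 1769 → Feb 15, 1770: 365 days.
Feb 15, 1770 → Feb 15, 1771: 365 days.
Feb 15, 1771 → Feb 15, 1772: 365 days.
Feb 15, 1772 → Mar 15, 1772: 29 days (February has 29).
Mar 15, 1772 → Apr 15, 1772: 31 days (March has 31).
Apr 15, 1772 → May 15, 1772: 30 days (April has 30).
May 15, 1772 → Jun 15, 1772: 31 days (May has 31).
Jun 15, 1772 → Jul 15, 1772: 30 days (June has 30).
Jul 15, 1772 → Aug 15, 1772: 31 days (July has 31).
Aug 15, 1772 → Sep 15, 1772: 31 days (August has 31).
Sep 15, 1772 → Oct 5, 1772: 20 days.
Total: 7903 days.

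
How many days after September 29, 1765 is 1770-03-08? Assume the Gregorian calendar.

Sep 29, 1765 → Sep 29, 1766: 365 days.
Sep 29, 1766 → Sep 29, 1767: 365 days.
Sep 29, 1767 → Sep 29, 1768: 366 days (Feb 29, 1768 is in that span).
Sep 29, 1768 → Sep 29, 1769: 365 days.
Sep 29, 1769 → Oct 29, 1769: 30 days (September has 30).
Oct 29, 1769 → Nov 29, 1769: 31 days (October has 31).
Nov 29, 1769 → Dec 29, 1769: 30 days (November has 30).
Dec 29, 1769 → Jan 29, 1770: 31 days (December has 31).
Jan 29, 1770 → Feb 28, 1770: 30 days (January has 31).
Feb 28, 1770 → Mar 8, 1770: 8 days.
Total: 1621 days.

1621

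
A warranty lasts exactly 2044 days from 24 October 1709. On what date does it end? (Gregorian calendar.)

May 30, 1715

+365 (one year) → Oct 24, 1710 (1679 left).
+365 (one year) → Oct 24, 1711 (1314 left).
+366 (one year; includes Feb 29, 1712) → Oct 24, 1712 (948 left).
+365 (one year) → Oct 24, 1713 (583 left).
+365 (one year) → Oct 24, 1714 (218 left).
Oct has 31 days: +8 → Nov 1, 1714 (210 left).
Nov has 30 days: +30 → Dec 1, 1714 (180 left).
Dec has 31 days: +31 → Jan 1, 1715 (149 left).
Jan has 31 days: +31 → Feb 1, 1715 (118 left).
Feb has 28 days: +28 → Mar 1, 1715 (90 left).
Mar has 31 days: +31 → Apr 1, 1715 (59 left).
Apr has 30 days: +30 → May 1, 1715 (29 left).
+29 → May 30, 1715.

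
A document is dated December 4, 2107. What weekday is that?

Doomsday rule: the anchor day for the 2100s is Sunday. For year 07: 7÷12 = 0 r 7, and 7÷4 = 1, so 0+7+1 = 8.
Sunday + 8 ≡ Monday — that's 2107's doomsday.
In December the doomsday date is Dec 12.
Dec 4 is 8 days before Dec 12; 8 mod 7 = 1, so Monday − 1 = Sunday.

Sunday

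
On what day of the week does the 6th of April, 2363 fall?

Doomsday rule: the anchor day for the 2300s is Wednesday. For year 63: 63÷12 = 5 r 3, and 3÷4 = 0, so 5+3+0 = 8.
Wednesday + 8 ≡ Thursday — that's 2363's doomsday.
In April the doomsday date is Apr 4.
Apr 6 is 2 days after Apr 4; 2 mod 7 = 2, so Thursday + 2 = Saturday.

Saturday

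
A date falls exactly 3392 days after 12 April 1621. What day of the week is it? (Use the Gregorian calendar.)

Apr 12, 1621 is a Monday.
3392 mod 7 = 4, so 3392 days after a Monday is Monday + 4 = Friday.

Friday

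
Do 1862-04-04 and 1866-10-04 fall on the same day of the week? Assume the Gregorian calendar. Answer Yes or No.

From Apr 4, 1862 to Oct 4, 1866 is 1644 days.
1644 mod 7 = 6, so they are different weekdays.
(Apr 4, 1862 is a Friday; Oct 4, 1866 is a Thursday.)

No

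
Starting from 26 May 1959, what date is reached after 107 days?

September 10, 1959

May has 31 days: +6 → Jun 1, 1959 (101 left).
Jun has 30 days: +30 → Jul 1, 1959 (71 left).
Jul has 31 days: +31 → Aug 1, 1959 (40 left).
Aug has 31 days: +31 → Sep 1, 1959 (9 left).
+9 → Sep 10, 1959.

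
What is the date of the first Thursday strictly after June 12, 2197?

Jun 12, 2197 is a Monday.
From Monday to the next Thursday is 3 days.
Jun 12, 2197 + 3 = Jun 15, 2197.

June 15, 2197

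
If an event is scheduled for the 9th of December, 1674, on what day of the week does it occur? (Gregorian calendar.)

Doomsday rule: the anchor day for the 1600s is Tuesday. For year 74: 74÷12 = 6 r 2, and 2÷4 = 0, so 6+2+0 = 8.
Tuesday + 8 ≡ Wednesday — that's 1674's doomsday.
In December the doomsday date is Dec 12.
Dec 9 is 3 days before Dec 12; 3 mod 7 = 3, so Wednesday − 3 = Sunday.

Sunday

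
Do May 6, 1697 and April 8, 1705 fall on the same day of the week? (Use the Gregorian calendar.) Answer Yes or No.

From May 6, 1697 to Apr 8, 1705 is 2893 days.
2893 mod 7 = 2, so they are different weekdays.
(May 6, 1697 is a Monday; Apr 8, 1705 is a Wednesday.)

No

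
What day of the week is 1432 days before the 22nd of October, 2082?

First find the weekday of Oct 22, 2082. Doomsday rule: the anchor day for the 2000s is Tuesday. For year 82: 82÷12 = 6 r 10, and 10÷4 = 2, so 6+10+2 = 18.
Tuesday + 18 ≡ Saturday — that's 2082's doomsday.
In October the doomsday date is Oct 10.
Oct 22 is 12 days after Oct 10; 12 mod 7 = 5, so Saturday + 5 = Thursday.
1432 mod 7 = 4, so 1432 days before a Thursday is Thursday − 4 = Sunday.

Sunday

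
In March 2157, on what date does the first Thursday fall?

March 3, 2157

March 1, 2157 is a Tuesday.
The first Thursday is therefore March 3 (2 days later).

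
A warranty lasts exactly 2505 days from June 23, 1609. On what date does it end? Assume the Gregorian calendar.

May 2, 1616

+365 (one year) → Jun 23, 1610 (2140 left).
+365 (one year) → Jun 23, 1611 (1775 left).
+366 (one year; includes Feb 29, 1612) → Jun 23, 1612 (1409 left).
+365 (one year) → Jun 23, 1613 (1044 left).
+365 (one year) → Jun 23, 1614 (679 left).
+365 (one year) → Jun 23, 1615 (314 left).
Jun has 30 days: +8 → Jul 1, 1615 (306 left).
Jul has 31 days: +31 → Aug 1, 1615 (275 left).
Aug has 31 days: +31 → Sep 1, 1615 (244 left).
Sep has 30 days: +30 → Oct 1, 1615 (214 left).
Oct has 31 days: +31 → Nov 1, 1615 (183 left).
Nov has 30 days: +30 → Dec 1, 1615 (153 left).
Dec has 31 days: +31 → Jan 1, 1616 (122 left).
Jan has 31 days: +31 → Feb 1, 1616 (91 left).
Feb has 29 days: +29 → Mar 1, 1616 (62 left).
Mar has 31 days: +31 → Apr 1, 1616 (31 left).
Apr has 30 days: +30 → May 1, 1616 (1 left).
+1 → May 2, 1616.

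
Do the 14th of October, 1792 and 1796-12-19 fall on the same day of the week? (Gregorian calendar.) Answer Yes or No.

No

From Oct 14, 1792 to Dec 19, 1796 is 1527 days.
1527 mod 7 = 1, so they are different weekdays.
(Oct 14, 1792 is a Sunday; Dec 19, 1796 is a Monday.)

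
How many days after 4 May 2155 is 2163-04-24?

May 4, 2155 → May 4, 2156: 366 days (Feb 29, 2156 is in that span).
May 4, 2156 → May 4, 2157: 365 days.
May 4, 2157 → May 4, 2158: 365 days.
May 4, 2158 → May 4, 2159: 365 days.
May 4, 2159 → May 4, 2160: 366 days (Feb 29, 2160 is in that span).
May 4, 2160 → May 4, 2161: 365 days.
May 4, 2161 → May 4, 2162: 365 days.
May 4, 2162 → Jun 4, 2162: 31 days (May has 31).
Jun 4, 2162 → Jul 4, 2162: 30 days (June has 30).
Jul 4, 2162 → Aug 4, 2162: 31 days (July has 31).
Aug 4, 2162 → Sep 4, 2162: 31 days (August has 31).
Sep 4, 2162 → Oct 4, 2162: 30 days (September has 30).
Oct 4, 2162 → Nov 4, 2162: 31 days (October has 31).
Nov 4, 2162 → Dec 4, 2162: 30 days (November has 30).
Dec 4, 2162 → Jan 4, 2163: 31 days (December has 31).
Jan 4, 2163 → Feb 4, 2163: 31 days (January has 31).
Feb 4, 2163 → Mar 4, 2163: 28 days (February has 28).
Mar 4, 2163 → Apr 4, 2163: 31 days (March has 31).
Apr 4, 2163 → Apr 24, 2163: 20 days.
Total: 2912 days.

2912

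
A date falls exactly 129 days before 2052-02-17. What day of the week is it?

First find the weekday of Feb 17, 2052. Doomsday rule: the anchor day for the 2000s is Tuesday. For year 52: 52÷12 = 4 r 4, and 4÷4 = 1, so 4+4+1 = 9.
Tuesday + 9 ≡ Thursday — that's 2052's doomsday.
In February the doomsday date is Feb 29 (2052 is a leap year (divisible by 4)).
Feb 17 is 12 days before Feb 29; 12 mod 7 = 5, so Thursday − 5 = Saturday.
129 mod 7 = 3, so 129 days before a Saturday is Saturday − 3 = Wednesday.

Wednesday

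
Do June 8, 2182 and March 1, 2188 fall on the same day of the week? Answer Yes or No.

From Jun 8, 2182 to Mar 1, 2188 is 2093 days.
2093 mod 7 = 0, so they are the same weekday.
(Jun 8, 2182 is a Saturday; Mar 1, 2188 is a Saturday.)

Yes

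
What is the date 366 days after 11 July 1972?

July 12, 1973

Jul has 31 days: +21 → Aug 1, 1972 (345 left).
Aug has 31 days: +31 → Sep 1, 1972 (314 left).
Sep has 30 days: +30 → Oct 1, 1972 (284 left).
Oct has 31 days: +31 → Nov 1, 1972 (253 left).
Nov has 30 days: +30 → Dec 1, 1972 (223 left).
Dec has 31 days: +31 → Jan 1, 1973 (192 left).
Jan has 31 days: +31 → Feb 1, 1973 (161 left).
Feb has 28 days: +28 → Mar 1, 1973 (133 left).
Mar has 31 days: +31 → Apr 1, 1973 (102 left).
Apr has 30 days: +30 → May 1, 1973 (72 left).
May has 31 days: +31 → Jun 1, 1973 (41 left).
Jun has 30 days: +30 → Jul 1, 1973 (11 left).
+11 → Jul 12, 1973.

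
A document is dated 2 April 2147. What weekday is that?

Sunday

Doomsday rule: the anchor day for the 2100s is Sunday. For year 47: 47÷12 = 3 r 11, and 11÷4 = 2, so 3+11+2 = 16.
Sunday + 16 ≡ Tuesday — that's 2147's doomsday.
In April the doomsday date is Apr 4.
Apr 2 is 2 days before Apr 4; 2 mod 7 = 2, so Tuesday − 2 = Sunday.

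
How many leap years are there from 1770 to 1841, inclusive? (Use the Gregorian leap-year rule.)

Multiples of 4 in [1770,1841]: 18.
Of those, multiples of 100: 1 (not leap unless ÷400).
Multiples of 400: 0.
Leap years = 18 − 1 + 0 = 17.

17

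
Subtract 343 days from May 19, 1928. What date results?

June 11, 1927

−19 → Apr 30, 1928 (end of Apr, 30 days; 324 left).
−30 → Mar 31, 1928 (end of Mar, 31 days; 294 left).
−31 → Feb 29, 1928 (end of Feb, 29 days; 263 left).
−29 → Jan 31, 1928 (end of Jan, 31 days; 234 left).
−31 → Dec 31, 1927 (end of Dec, 31 days; 203 left).
−31 → Nov 30, 1927 (end of Nov, 30 days; 172 left).
−30 → Oct 31, 1927 (end of Oct, 31 days; 142 left).
−31 → Sep 30, 1927 (end of Sep, 30 days; 111 left).
−30 → Aug 31, 1927 (end of Aug, 31 days; 81 left).
−31 → Jul 31, 1927 (end of Jul, 31 days; 50 left).
−31 → Jun 30, 1927 (end of Jun, 30 days; 19 left).
−19 → Jun 11, 1927.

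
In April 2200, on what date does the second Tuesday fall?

April 8, 2200

April 1, 2200 is a Tuesday.
The first Tuesday is therefore April 1 (same day).
The second Tuesday is 1 + 1×7 = April 8.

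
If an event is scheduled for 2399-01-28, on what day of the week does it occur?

Doomsday rule: the anchor day for the 2300s is Wednesday. For year 99: 99÷12 = 8 r 3, and 3÷4 = 0, so 8+3+0 = 11.
Wednesday + 11 ≡ Sunday — that's 2399's doomsday.
In January the doomsday date is Jan 3 (2399 is not a leap year).
Jan 28 is 25 days after Jan 3; 25 mod 7 = 4, so Sunday + 4 = Thursday.

Thursday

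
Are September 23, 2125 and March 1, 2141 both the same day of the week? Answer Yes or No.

From Sep 23, 2125 to Mar 1, 2141 is 5638 days.
5638 mod 7 = 3, so they are different weekdays.
(Sep 23, 2125 is a Sunday; Mar 1, 2141 is a Wednesday.)

No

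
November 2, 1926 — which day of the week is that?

Doomsday rule: the anchor day for the 1900s is Wednesday. For year 26: 26÷12 = 2 r 2, and 2÷4 = 0, so 2+2+0 = 4.
Wednesday + 4 ≡ Sunday — that's 1926's doomsday.
In November the doomsday date is Nov 7.
Nov 2 is 5 days before Nov 7; 5 mod 7 = 5, so Sunday − 5 = Tuesday.

Tuesday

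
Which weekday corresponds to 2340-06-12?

Doomsday rule: the anchor day for the 2300s is Wednesday. For year 40: 40÷12 = 3 r 4, and 4÷4 = 1, so 3+4+1 = 8.
Wednesday + 8 ≡ Thursday — that's 2340's doomsday.
In June the doomsday date is Jun 6.
Jun 12 is 6 days after Jun 6; 6 mod 7 = 6, so Thursday + 6 = Wednesday.

Wednesday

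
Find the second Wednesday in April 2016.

April 1, 2016 is a Friday.
The first Wednesday is therefore April 6 (5 days later).
The second Wednesday is 6 + 1×7 = April 13.

April 13, 2016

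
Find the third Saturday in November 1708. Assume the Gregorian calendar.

November 17, 1708

November 1, 1708 is a Thursday.
The first Saturday is therefore November 3 (2 days later).
The third Saturday is 3 + 2×7 = November 17.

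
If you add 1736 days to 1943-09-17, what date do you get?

June 18, 1948

+366 (one year; includes Feb 29, 1944) → Sep 17, 1944 (1370 left).
+365 (one year) → Sep 17, 1945 (1005 left).
+365 (one year) → Sep 17, 1946 (640 left).
+365 (one year) → Sep 17, 1947 (275 left).
Sep has 30 days: +14 → Oct 1, 1947 (261 left).
Oct has 31 days: +31 → Nov 1, 1947 (230 left).
Nov has 30 days: +30 → Dec 1, 1947 (200 left).
Dec has 31 days: +31 → Jan 1, 1948 (169 left).
Jan has 31 days: +31 → Feb 1, 1948 (138 left).
Feb has 29 days: +29 → Mar 1, 1948 (109 left).
Mar has 31 days: +31 → Apr 1, 1948 (78 left).
Apr has 30 days: +30 → May 1, 1948 (48 left).
May has 31 days: +31 → Jun 1, 1948 (17 left).
+17 → Jun 18, 1948.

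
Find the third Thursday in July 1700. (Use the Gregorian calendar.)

July 1, 1700 is a Thursday.
The first Thursday is therefore July 1 (same day).
The third Thursday is 1 + 2×7 = July 15.

July 15, 1700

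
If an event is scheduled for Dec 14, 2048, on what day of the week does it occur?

January 1, 2048 is a Wednesday.
Jan 1, 2048 → Feb 1, 2048: 31 days (January has 31).
Feb 1, 2048 → Mar 1, 2048: 29 days (February has 29).
Mar 1, 2048 → Apr 1, 2048: 31 days (March has 31).
Apr 1, 2048 → May 1, 2048: 30 days (April has 30).
May 1, 2048 → Jun 1, 2048: 31 days (May has 31).
Jun 1, 2048 → Jul 1, 2048: 30 days (June has 30).
Jul 1, 2048 → Aug 1, 2048: 31 days (July has 31).
Aug 1, 2048 → Sep 1, 2048: 31 days (August has 31).
Sep 1, 2048 → Oct 1, 2048: 30 days (September has 30).
Oct 1, 2048 → Nov 1, 2048: 31 days (October has 31).
Nov 1, 2048 → Dec 1, 2048: 30 days (November has 30).
Dec 1, 2048 → Dec 14, 2048: 13 days.
Total: 348 days.
348 mod 7 = 5, so Wednesday + 5 = Monday.

Monday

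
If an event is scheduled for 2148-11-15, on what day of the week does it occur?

Friday

Doomsday rule: the anchor day for the 2100s is Sunday. For year 48: 48÷12 = 4 r 0, and 0÷4 = 0, so 4+0+0 = 4.
Sunday + 4 ≡ Thursday — that's 2148's doomsday.
In November the doomsday date is Nov 7.
Nov 15 is 8 days after Nov 7; 8 mod 7 = 1, so Thursday + 1 = Friday.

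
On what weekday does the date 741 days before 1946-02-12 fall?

Wednesday

Feb 12, 1946 is a Tuesday.
741 mod 7 = 6, so 741 days before a Tuesday is Tuesday − 6 = Wednesday.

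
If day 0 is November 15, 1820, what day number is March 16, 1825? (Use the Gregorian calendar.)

Nov 15, 1820 → Nov 15, 1821: 365 days.
Nov 15, 1821 → Nov 15, 1822: 365 days.
Nov 15, 1822 → Nov 15, 1823: 365 days.
Nov 15, 1823 → Nov 15, 1824: 366 days (Feb 29, 1824 is in that span).
Nov 15, 1824 → Dec 15, 1824: 30 days (November has 30).
Dec 15, 1824 → Jan 15, 1825: 31 days (December has 31).
Jan 15, 1825 → Feb 15, 1825: 31 days (January has 31).
Feb 15, 1825 → Mar 15, 1825: 28 days (February has 28).
Mar 15, 1825 → Mar 16, 1825: 1 days.
Total: 1582 days.

1582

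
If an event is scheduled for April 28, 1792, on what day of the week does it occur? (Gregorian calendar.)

Doomsday rule: the anchor day for the 1700s is Sunday. For year 92: 92÷12 = 7 r 8, and 8÷4 = 2, so 7+8+2 = 17.
Sunday + 17 ≡ Wednesday — that's 1792's doomsday.
In April the doomsday date is Apr 4.
Apr 28 is 24 days after Apr 4; 24 mod 7 = 3, so Wednesday + 3 = Saturday.

Saturday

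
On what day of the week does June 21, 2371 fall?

Doomsday rule: the anchor day for the 2300s is Wednesday. For year 71: 71÷12 = 5 r 11, and 11÷4 = 2, so 5+11+2 = 18.
Wednesday + 18 ≡ Sunday — that's 2371's doomsday.
In June the doomsday date is Jun 6.
Jun 21 is 15 days after Jun 6; 15 mod 7 = 1, so Sunday + 1 = Monday.

Monday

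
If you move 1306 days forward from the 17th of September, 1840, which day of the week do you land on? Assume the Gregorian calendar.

Monday

First find the weekday of Sep 17, 1840. Doomsday rule: the anchor day for the 1800s is Friday. For year 40: 40÷12 = 3 r 4, and 4÷4 = 1, so 3+4+1 = 8.
Friday + 8 ≡ Saturday — that's 1840's doomsday.
In September the doomsday date is Sep 5.
Sep 17 is 12 days after Sep 5; 12 mod 7 = 5, so Saturday + 5 = Thursday.
1306 mod 7 = 4, so 1306 days after a Thursday is Thursday + 4 = Monday.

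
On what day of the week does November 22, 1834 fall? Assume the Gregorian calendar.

Doomsday rule: the anchor day for the 1800s is Friday. For year 34: 34÷12 = 2 r 10, and 10÷4 = 2, so 2+10+2 = 14.
Friday + 14 ≡ Friday — that's 1834's doomsday.
In November the doomsday date is Nov 7.
Nov 22 is 15 days after Nov 7; 15 mod 7 = 1, so Friday + 1 = Saturday.

Saturday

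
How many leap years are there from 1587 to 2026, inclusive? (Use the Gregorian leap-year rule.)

Multiples of 4 in [1587,2026]: 110.
Of those, multiples of 100: 5 (not leap unless ÷400).
Multiples of 400: 2.
Leap years = 110 − 5 + 2 = 107.

107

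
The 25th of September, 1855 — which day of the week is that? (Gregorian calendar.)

Doomsday rule: the anchor day for the 1800s is Friday. For year 55: 55÷12 = 4 r 7, and 7÷4 = 1, so 4+7+1 = 12.
Friday + 12 ≡ Wednesday — that's 1855's doomsday.
In September the doomsday date is Sep 5.
Sep 25 is 20 days after Sep 5; 20 mod 7 = 6, so Wednesday + 6 = Tuesday.

Tuesday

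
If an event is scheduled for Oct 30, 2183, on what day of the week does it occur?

Thursday

Doomsday rule: the anchor day for the 2100s is Sunday. For year 83: 83÷12 = 6 r 11, and 11÷4 = 2, so 6+11+2 = 19.
Sunday + 19 ≡ Friday — that's 2183's doomsday.
In October the doomsday date is Oct 10.
Oct 30 is 20 days after Oct 10; 20 mod 7 = 6, so Friday + 6 = Thursday.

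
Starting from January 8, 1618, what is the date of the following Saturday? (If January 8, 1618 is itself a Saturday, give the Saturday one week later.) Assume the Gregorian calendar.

Jan 8, 1618 is a Monday.
From Monday to the next Saturday is 5 days.
Jan 8, 1618 + 5 = Jan 13, 1618.

January 13, 1618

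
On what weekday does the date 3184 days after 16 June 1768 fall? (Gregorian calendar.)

Jun 16, 1768 is a Thursday.
3184 mod 7 = 6, so 3184 days after a Thursday is Thursday + 6 = Wednesday.

Wednesday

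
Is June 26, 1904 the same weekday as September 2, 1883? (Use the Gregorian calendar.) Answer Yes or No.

From Sep 2, 1883 to Jun 26, 1904 is 7602 days.
7602 mod 7 = 0, so they are the same weekday.
(Sep 2, 1883 is a Sunday; Jun 26, 1904 is a Sunday.)

Yes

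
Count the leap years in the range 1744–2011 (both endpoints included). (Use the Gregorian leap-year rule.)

65

Multiples of 4 in [1744,2011]: 67.
Of those, multiples of 100: 3 (not leap unless ÷400).
Multiples of 400: 1.
Leap years = 67 − 3 + 1 = 65.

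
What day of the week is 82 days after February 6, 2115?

First find the weekday of Feb 6, 2115. Doomsday rule: the anchor day for the 2100s is Sunday. For year 15: 15÷12 = 1 r 3, and 3÷4 = 0, so 1+3+0 = 4.
Sunday + 4 ≡ Thursday — that's 2115's doomsday.
In February the doomsday date is Feb 28 (2115 is not a leap year).
Feb 6 is 22 days before Feb 28; 22 mod 7 = 1, so Thursday − 1 = Wednesday.
82 mod 7 = 5, so 82 days after a Wednesday is Wednesday + 5 = Monday.

Monday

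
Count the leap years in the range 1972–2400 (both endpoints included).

105

Multiples of 4 in [1972,2400]: 108.
Of those, multiples of 100: 5 (not leap unless ÷400).
Multiples of 400: 2.
Leap years = 108 − 5 + 2 = 105.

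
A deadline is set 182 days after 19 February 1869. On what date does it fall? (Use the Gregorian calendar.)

Feb has 28 days: +10 → Mar 1, 1869 (172 left).
Mar has 31 days: +31 → Apr 1, 1869 (141 left).
Apr has 30 days: +30 → May 1, 1869 (111 left).
May has 31 days: +31 → Jun 1, 1869 (80 left).
Jun has 30 days: +30 → Jul 1, 1869 (50 left).
Jul has 31 days: +31 → Aug 1, 1869 (19 left).
+19 → Aug 20, 1869.

August 20, 1869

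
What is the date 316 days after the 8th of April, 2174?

Apr has 30 days: +23 → May 1, 2174 (293 left).
May has 31 days: +31 → Jun 1, 2174 (262 left).
Jun has 30 days: +30 → Jul 1, 2174 (232 left).
Jul has 31 days: +31 → Aug 1, 2174 (201 left).
Aug has 31 days: +31 → Sep 1, 2174 (170 left).
Sep has 30 days: +30 → Oct 1, 2174 (140 left).
Oct has 31 days: +31 → Nov 1, 2174 (109 left).
Nov has 30 days: +30 → Dec 1, 2174 (79 left).
Dec has 31 days: +31 → Jan 1, 2175 (48 left).
Jan has 31 days: +31 → Feb 1, 2175 (17 left).
+17 → Feb 18, 2175.

February 18, 2175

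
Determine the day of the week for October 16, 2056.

Monday

Doomsday rule: the anchor day for the 2000s is Tuesday. For year 56: 56÷12 = 4 r 8, and 8÷4 = 2, so 4+8+2 = 14.
Tuesday + 14 ≡ Tuesday — that's 2056's doomsday.
In October the doomsday date is Oct 10.
Oct 16 is 6 days after Oct 10; 6 mod 7 = 6, so Tuesday + 6 = Monday.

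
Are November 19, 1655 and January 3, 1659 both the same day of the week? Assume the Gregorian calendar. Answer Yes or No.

Yes

From Nov 19, 1655 to Jan 3, 1659 is 1141 days.
1141 mod 7 = 0, so they are the same weekday.
(Nov 19, 1655 is a Friday; Jan 3, 1659 is a Friday.)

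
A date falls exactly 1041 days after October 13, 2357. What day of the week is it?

First find the weekday of Oct 13, 2357. Doomsday rule: the anchor day for the 2300s is Wednesday. For year 57: 57÷12 = 4 r 9, and 9÷4 = 2, so 4+9+2 = 15.
Wednesday + 15 ≡ Thursday — that's 2357's doomsday.
In October the doomsday date is Oct 10.
Oct 13 is 3 days after Oct 10; 3 mod 7 = 3, so Thursday + 3 = Sunday.
1041 mod 7 = 5, so 1041 days after a Sunday is Sunday + 5 = Friday.

Friday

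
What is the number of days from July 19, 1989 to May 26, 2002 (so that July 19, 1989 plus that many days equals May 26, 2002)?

Jul 19, 1989 → Jul 19, 1990: 365 days.
Jul 19, 1990 → Jul 19, 1991: 365 days.
Jul 19, 1991 → Jul 19, 1992: 366 days (Feb 29, 1992 is in that span).
Jul 19, 1992 → Jul 19, 1993: 365 days.
Jul 19, 1993 → Jul 19, 1994: 365 days.
Jul 19, 1994 → Jul 19, 1995: 365 days.
Jul 19, 1995 → Jul 19, 1996: 366 days (Feb 29, 1996 is in that span).
Jul 19, 1996 → Jul 19, 1997: 365 days.
Jul 19, 1997 → Jul 19, 1998: 365 days.
Jul 19, 1998 → Jul 19, 1999: 365 days.
Jul 19, 1999 → Jul 19, 2000: 366 days (Feb 29, 2000 is in that span).
Jul 19, 2000 → Jul 19, 2001: 365 days.
Jul 19, 2001 → Aug 19, 2001: 31 days (July has 31).
Aug 19, 2001 → Sep 19, 2001: 31 days (August has 31).
Sep 19, 2001 → Oct 19, 2001: 30 days (September has 30).
Oct 19, 2001 → Nov 19, 2001: 31 days (October has 31).
Nov 19, 2001 → Dec 19, 2001: 30 days (November has 30).
Dec 19, 2001 → Jan 19, 2002: 31 days (December has 31).
Jan 19, 2002 → Feb 19, 2002: 31 days (January has 31).
Feb 19, 2002 → Mar 19, 2002: 28 days (February has 28).
Mar 19, 2002 → Apr 19, 2002: 31 days (March has 31).
Apr 19, 2002 → May 19, 2002: 30 days (April has 30).
May 19, 2002 → May 26, 2002: 7 days.
Total: 4694 days.

4694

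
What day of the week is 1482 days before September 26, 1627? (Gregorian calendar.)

Sep 26, 1627 is a Sunday.
1482 mod 7 = 5, so 1482 days before a Sunday is Sunday − 5 = Tuesday.

Tuesday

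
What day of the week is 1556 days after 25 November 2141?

First find the weekday of Nov 25, 2141. Doomsday rule: the anchor day for the 2100s is Sunday. For year 41: 41÷12 = 3 r 5, and 5÷4 = 1, so 3+5+1 = 9.
Sunday + 9 ≡ Tuesday — that's 2141's doomsday.
In November the doomsday date is Nov 7.
Nov 25 is 18 days after Nov 7; 18 mod 7 = 4, so Tuesday + 4 = Saturday.
1556 mod 7 = 2, so 1556 days after a Saturday is Saturday + 2 = Monday.

Monday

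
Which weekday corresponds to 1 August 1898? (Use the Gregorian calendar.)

January 1, 1898 is a Saturday.
Jan 1, 1898 → Feb 1, 1898: 31 days (January has 31).
Feb 1, 1898 → Mar 1, 1898: 28 days (February has 28).
Mar 1, 1898 → Apr 1, 1898: 31 days (March has 31).
Apr 1, 1898 → May 1, 1898: 30 days (April has 30).
May 1, 1898 → Jun 1, 1898: 31 days (May has 31).
Jun 1, 1898 → Jul 1, 1898: 30 days (June has 30).
Jul 1, 1898 → Aug 1, 1898: 31 days.
Total: 212 days.
212 mod 7 = 2, so Saturday + 2 = Monday.

Monday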